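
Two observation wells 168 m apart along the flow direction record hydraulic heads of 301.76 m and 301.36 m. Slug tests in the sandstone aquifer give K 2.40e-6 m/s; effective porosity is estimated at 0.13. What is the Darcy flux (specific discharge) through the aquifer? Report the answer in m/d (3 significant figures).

4.94e-4 m/d

Hydraulic gradient i = (301.76 − 301.36) / 168 = 0.40 / 168 = 0.002381
K = 2.40e-6 m/s × 86400 s/d = 0.2074 m/d
Darcy flux q = K·i = 0.2074 × 0.002381 = 4.937e-4 m/d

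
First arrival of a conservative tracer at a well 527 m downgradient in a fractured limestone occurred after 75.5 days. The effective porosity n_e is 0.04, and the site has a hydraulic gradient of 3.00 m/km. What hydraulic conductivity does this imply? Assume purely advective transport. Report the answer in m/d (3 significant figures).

93.1 m/d

v = L / t = 527 / 75.5 = 6.980 m/d
K = v · n / i = 6.980 × 0.04 / 0.0030 = 93.1 m/d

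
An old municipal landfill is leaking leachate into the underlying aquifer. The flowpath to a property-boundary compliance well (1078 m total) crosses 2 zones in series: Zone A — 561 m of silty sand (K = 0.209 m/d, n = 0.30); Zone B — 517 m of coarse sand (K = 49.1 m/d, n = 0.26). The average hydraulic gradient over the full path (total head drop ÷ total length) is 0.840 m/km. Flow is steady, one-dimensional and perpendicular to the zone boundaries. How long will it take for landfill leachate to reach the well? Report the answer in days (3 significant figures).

901000 days

For zones in series the flux q is common to all zones; the equivalent conductivity is the harmonic (thickness-weighted) mean, K_eq = L_total / Σ(L_j/K_j).
Σ(L/K) = 561/0.209 + 517/49.1 = 2684 + 10.53 = 2695 d
K_eq = L_total / Σ(L/K) = 1078 / 2695 = 0.4000 m/d
q = K_eq · i = 0.4000 × 8.4e-4 = 3.360e-4 m/d (same in every zone)
Zone A: v = q/n = 3.360e-4/0.30 = 0.001120 m/d → t_A = 561/0.001120 = 500800 d
Zone B: v = q/n = 3.360e-4/0.26 = 0.001292 m/d → t_B = 517/0.001292 = 400000 d
Total t = 500800 + 400000 = 900900 d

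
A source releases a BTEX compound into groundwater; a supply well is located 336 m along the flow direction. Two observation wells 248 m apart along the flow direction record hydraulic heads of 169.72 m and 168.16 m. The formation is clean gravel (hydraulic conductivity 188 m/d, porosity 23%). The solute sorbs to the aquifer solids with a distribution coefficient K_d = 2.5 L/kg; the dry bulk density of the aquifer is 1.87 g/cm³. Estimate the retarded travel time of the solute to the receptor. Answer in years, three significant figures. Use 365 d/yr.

Hydraulic gradient i = (169.72 − 168.16) / 248 = 1.56 / 248 = 0.006290
q = Ki = 188 × 0.006290 = 1.183 m/d
v_s = q/n_e = 1.183/0.23 = 5.142 m/d
Retardation R = 1 + ρ_b·K_d/n = 1 + 1.87×2.5/0.23 = 21.33
Contaminant velocity v_c = v/R = 5.142/21.33 = 0.2411 m/d
t = L/v_c = 336/0.2411 = 1394 d
   = 1394/365 = 3.82 yr

3.82 years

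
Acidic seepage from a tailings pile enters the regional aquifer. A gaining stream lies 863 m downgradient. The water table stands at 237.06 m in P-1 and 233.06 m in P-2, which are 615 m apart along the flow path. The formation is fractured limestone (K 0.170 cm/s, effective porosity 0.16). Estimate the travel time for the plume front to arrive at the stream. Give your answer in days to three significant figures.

Hydraulic gradient i = (237.06 − 233.06) / 615 = 4.00 / 615 = 0.006504
K = 0.170 cm/s × 864 = 146.9 m/d
Specific discharge q = 146.9 × 0.006504 = 0.9553 m/d
Average linear velocity = 0.9553 / 0.16 = 5.971 m/d
t = L / v = 863 / 5.971 = 144.5 d

145 days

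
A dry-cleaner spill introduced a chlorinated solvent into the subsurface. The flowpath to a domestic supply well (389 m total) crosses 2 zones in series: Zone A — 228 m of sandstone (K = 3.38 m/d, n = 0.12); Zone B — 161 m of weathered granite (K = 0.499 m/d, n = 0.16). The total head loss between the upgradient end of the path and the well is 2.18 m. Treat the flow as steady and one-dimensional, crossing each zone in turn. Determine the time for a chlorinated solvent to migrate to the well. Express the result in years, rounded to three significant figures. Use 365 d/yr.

26.0 years

Continuity: the same q passes through each zone, so ΔH = q·Σ(L_j/K_j) — the zones act as resistances in series.
Σ(L/K) = 228/3.38 + 161/0.499 = 67.46 + 322.6 = 390.1 d
q = ΔH / Σ(L/K) = 2.18 / 390.1 = 0.005588 m/d (same in every zone)
Zone A: v = q/n = 0.005588/0.12 = 0.04657 m/d → t_A = 228/0.04657 = 4896 d
Zone B: v = q/n = 0.005588/0.16 = 0.03493 m/d → t_B = 161/0.03493 = 4610 d
Total t = 4896 + 4610 = 9506 d
   = 9506 / 365 = 26.0 yr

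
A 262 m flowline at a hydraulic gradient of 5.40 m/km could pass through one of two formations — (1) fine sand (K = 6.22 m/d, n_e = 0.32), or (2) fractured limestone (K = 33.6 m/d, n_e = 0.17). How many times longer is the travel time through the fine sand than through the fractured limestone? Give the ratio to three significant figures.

Unit 1 (fine sand): v = 6.22×0.0054/0.32 = 0.1050 m/d, t = 262/0.1050 = 2496 d
Unit 2 (fractured limestone): v = 33.6×0.0054/0.17 = 1.067 m/d, t = 262/1.067 = 245.5 d
t(fine sand) / t(fractured limestone) = 2496/245.5 = 10.2

10.2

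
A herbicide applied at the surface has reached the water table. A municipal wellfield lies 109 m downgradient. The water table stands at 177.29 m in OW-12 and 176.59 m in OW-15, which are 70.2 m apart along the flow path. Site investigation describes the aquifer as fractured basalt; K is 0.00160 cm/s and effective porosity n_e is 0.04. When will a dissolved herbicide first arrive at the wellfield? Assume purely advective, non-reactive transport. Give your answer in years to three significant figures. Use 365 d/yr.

0.867 years

Hydraulic gradient i = (177.29 − 176.59) / 70.2 = 0.70 / 70.2 = 0.009972
K = 0.00160 cm/s × 864 = 1.382 m/d
Specific discharge q = 1.382 × 0.009972 = 0.01378 m/d
Seepage velocity v = q / n = 0.01378 / 0.04 = 0.3446 m/d
t = L / v = 109 / 0.3446 = 316.3 d
   = 316.3 / 365 = 0.867 yr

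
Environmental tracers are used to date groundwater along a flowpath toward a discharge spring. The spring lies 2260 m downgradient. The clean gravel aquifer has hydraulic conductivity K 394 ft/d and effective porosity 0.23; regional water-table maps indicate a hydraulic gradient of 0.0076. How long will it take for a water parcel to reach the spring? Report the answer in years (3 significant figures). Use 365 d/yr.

1.56 years

K = 394 ft/d × 0.3048 = 120.1 m/d
Darcy flux q = K·i = 120.1 × 0.0076 = 0.9127 m/d
v = Ki/n = 120.1·0.0076/0.23 = 3.968 m/d
t = L / v = 2260 / 3.968 = 569.5 d
   = 569.5 / 365 = 1.56 yr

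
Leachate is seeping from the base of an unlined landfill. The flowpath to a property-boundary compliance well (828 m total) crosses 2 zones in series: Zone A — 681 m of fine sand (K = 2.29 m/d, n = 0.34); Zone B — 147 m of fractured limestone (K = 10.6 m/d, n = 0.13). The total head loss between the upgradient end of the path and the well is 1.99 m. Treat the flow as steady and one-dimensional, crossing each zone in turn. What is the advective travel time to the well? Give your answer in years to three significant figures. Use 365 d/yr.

107 years

Continuity: the same q passes through each zone, so ΔH = q·Σ(L_j/K_j) — the zones act as resistances in series.
Σ(L/K) = 681/2.29 + 147/10.6 = 297.4 + 13.87 = 311.2 d
q = ΔH / Σ(L/K) = 1.99 / 311.2 = 0.006394 m/d (same in every zone)
Zone A: v = q/n = 0.006394/0.34 = 0.01880 m/d → t_A = 681/0.01880 = 36210 d
Zone B: v = q/n = 0.006394/0.13 = 0.04918 m/d → t_B = 147/0.04918 = 2989 d
Total t = 36210 + 2989 = 39200 d
   = 39200 / 365 = 107 yr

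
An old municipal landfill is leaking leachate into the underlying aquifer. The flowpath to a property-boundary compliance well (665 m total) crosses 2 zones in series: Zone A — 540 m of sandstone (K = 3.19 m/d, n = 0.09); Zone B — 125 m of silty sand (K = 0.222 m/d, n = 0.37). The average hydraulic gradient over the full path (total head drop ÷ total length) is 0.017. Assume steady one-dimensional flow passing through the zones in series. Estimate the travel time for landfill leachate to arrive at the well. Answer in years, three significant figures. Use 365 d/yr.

Continuity: the same q passes through each zone, so ΔH = q·Σ(L_j/K_j) — the zones act as resistances in series.
Σ(L/K) = 540/3.19 + 125/0.222 = 169.3 + 563.1 = 732.3 d
K_eq = L_total / Σ(L/K) = 665 / 732.3 = 0.9080 m/d
q = K_eq · i = 0.9080 × 0.017 = 0.01544 m/d (same in every zone)
Zone A: v = q/n = 0.01544/0.09 = 0.1715 m/d → t_A = 540/0.1715 = 3148 d
Zone B: v = q/n = 0.01544/0.37 = 0.04172 m/d → t_B = 125/0.04172 = 2996 d
Total t = 3148 + 2996 = 6144 d
   = 6144 / 365 = 16.8 yr

16.8 years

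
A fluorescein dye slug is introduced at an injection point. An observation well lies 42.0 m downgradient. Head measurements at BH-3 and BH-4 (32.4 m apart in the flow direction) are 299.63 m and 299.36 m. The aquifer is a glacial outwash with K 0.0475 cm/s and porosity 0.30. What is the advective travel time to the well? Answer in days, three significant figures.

Hydraulic gradient i = (299.63 − 299.36) / 32.4 = 0.27 / 32.4 = 0.008333
K = 0.0475 cm/s × 864 = 41.04 m/d
Darcy flux q = K·i = 41.04 × 0.008333 = 0.3420 m/d
Seepage velocity v = q / n = 0.3420 / 0.30 = 1.140 m/d
t = L / v = 42.0 / 1.140 = 36.84 d

36.8 days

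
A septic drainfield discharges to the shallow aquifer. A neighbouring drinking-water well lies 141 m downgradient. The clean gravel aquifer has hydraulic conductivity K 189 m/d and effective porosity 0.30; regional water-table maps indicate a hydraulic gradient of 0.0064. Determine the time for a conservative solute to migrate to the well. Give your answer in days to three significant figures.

35.0 days

Darcy flux q = K·i = 189 × 0.0064 = 1.210 m/d
v = Ki/n = 189·0.0064/0.30 = 4.032 m/d
t = L / v = 141 / 4.032 = 34.97 d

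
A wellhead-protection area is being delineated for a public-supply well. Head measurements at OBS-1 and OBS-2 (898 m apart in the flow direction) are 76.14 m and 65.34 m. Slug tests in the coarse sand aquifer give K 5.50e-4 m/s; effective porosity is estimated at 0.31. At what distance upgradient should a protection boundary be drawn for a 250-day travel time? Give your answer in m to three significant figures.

Hydraulic gradient i = (76.14 − 65.34) / 898 = 10.80 / 898 = 0.01203
K = 5.50e-4 m/s × 86400 s/d = 47.52 m/d
q = Ki = 47.52 × 0.01203 = 0.5715 m/d
v = Ki/n = 47.52·0.01203/0.31 = 1.844 m/d
L = v × T = 1.844 × 250 = 460.9 m

461 m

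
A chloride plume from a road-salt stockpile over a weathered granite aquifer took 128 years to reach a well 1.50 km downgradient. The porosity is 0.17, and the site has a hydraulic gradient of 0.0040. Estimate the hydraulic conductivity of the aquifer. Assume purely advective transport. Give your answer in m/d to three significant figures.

1.36 m/d

t = 128 years = 46720 d
L = 1.50 km = 1500 m
v = L / t = 1500 / 46720 = 0.03211 m/d
K = v · n / i = 0.03211 × 0.17 / 0.0040 = 1.36 m/d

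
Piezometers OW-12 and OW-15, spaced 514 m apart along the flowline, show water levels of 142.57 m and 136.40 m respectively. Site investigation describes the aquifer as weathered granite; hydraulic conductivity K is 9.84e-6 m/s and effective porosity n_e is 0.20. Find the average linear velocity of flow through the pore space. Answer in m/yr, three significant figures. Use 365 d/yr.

18.6 m/yr

Hydraulic gradient i = (142.57 − 136.40) / 514 = 6.17 / 514 = 0.01200
K = 9.84e-6 m/s × 86400 s/d = 0.8502 m/d
q = Ki = 0.8502 × 0.01200 = 0.01021 m/d
Seepage velocity v = q / n = 0.01021 / 0.20 = 0.05103 m/d
   = 0.05103 × 365 = 18.6 m/yr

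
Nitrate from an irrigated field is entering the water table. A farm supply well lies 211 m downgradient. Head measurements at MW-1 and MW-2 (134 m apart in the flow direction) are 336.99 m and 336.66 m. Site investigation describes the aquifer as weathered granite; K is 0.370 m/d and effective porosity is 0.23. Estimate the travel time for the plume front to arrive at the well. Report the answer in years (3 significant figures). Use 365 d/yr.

Hydraulic gradient i = (336.99 − 336.66) / 134 = 0.33 / 134 = 0.002463
q = Ki = 0.370 × 0.002463 = 9.112e-4 m/d
v_s = q/n_e = 9.112e-4/0.23 = 0.003962 m/d
t = L / v = 211 / 0.003962 = 53260 d
   = 53260 / 365 = 146 yr

146 years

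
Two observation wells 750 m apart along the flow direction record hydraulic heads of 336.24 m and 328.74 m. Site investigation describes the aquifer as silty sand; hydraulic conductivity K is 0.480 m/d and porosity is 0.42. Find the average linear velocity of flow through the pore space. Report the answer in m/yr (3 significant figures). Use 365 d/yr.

4.17 m/yr

Hydraulic gradient i = (336.24 − 328.74) / 750 = 7.50 / 750 = 0.01000
q = Ki = 0.480 × 0.01000 = 0.004800 m/d
Average linear velocity = 0.004800 / 0.42 = 0.01143 m/d
   = 0.01143 × 365 = 4.17 m/yr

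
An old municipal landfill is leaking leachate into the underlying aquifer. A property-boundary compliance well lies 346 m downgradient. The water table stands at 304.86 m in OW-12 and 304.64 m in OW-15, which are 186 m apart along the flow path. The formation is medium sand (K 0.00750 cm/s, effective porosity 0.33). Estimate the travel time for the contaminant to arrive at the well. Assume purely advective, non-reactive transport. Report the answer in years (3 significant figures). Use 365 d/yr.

Hydraulic gradient i = (304.86 − 304.64) / 186 = 0.22 / 186 = 0.001183
K = 0.00750 cm/s × 864 = 6.480 m/d
q = Ki = 6.480 × 0.001183 = 0.007665 m/d
v_s = q/n_e = 0.007665/0.33 = 0.02323 m/d
t = L / v = 346 / 0.02323 = 14900 d
   = 14900 / 365 = 40.8 yr

40.8 years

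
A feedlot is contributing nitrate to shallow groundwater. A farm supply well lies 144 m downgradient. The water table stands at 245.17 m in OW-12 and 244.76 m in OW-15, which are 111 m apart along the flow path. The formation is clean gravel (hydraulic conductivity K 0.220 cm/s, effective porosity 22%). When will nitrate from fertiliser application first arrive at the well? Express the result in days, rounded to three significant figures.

45.1 days

Hydraulic gradient i = (245.17 − 244.76) / 111 = 0.41 / 111 = 0.003694
K = 0.220 cm/s × 864 = 190.1 m/d
Darcy flux q = K·i = 190.1 × 0.003694 = 0.7021 m/d
v = Ki/n = 190.1·0.003694/0.22 = 3.191 m/d
t = L / v = 144 / 3.191 = 45.12 d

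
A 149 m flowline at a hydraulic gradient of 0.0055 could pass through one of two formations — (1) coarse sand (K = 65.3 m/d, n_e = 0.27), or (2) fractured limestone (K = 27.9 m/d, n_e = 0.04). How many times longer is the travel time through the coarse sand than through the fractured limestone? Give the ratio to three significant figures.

2.88

Unit 1 (coarse sand): v = 65.3×0.0055/0.27 = 1.330 m/d, t = 149/1.330 = 112.0 d
Unit 2 (fractured limestone): v = 27.9×0.0055/0.04 = 3.836 m/d, t = 149/3.836 = 38.84 d
t(coarse sand) / t(fractured limestone) = 112.0/38.84 = 2.88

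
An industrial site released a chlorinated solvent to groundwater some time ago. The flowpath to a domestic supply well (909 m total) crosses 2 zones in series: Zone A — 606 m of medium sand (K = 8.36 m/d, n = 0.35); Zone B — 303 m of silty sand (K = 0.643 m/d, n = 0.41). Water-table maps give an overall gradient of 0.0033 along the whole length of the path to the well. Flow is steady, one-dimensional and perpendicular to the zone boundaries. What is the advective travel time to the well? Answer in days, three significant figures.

Continuity: the same q passes through each zone, so ΔH = q·Σ(L_j/K_j) — the zones act as resistances in series.
Σ(L/K) = 606/8.36 + 303/0.643 = 72.49 + 471.2 = 543.7 d
K_eq = L_total / Σ(L/K) = 909 / 543.7 = 1.672 m/d
q = K_eq · i = 1.672 × 0.0033 = 0.005517 m/d (same in every zone)
Zone A: v = q/n = 0.005517/0.35 = 0.01576 m/d → t_A = 606/0.01576 = 38440 d
Zone B: v = q/n = 0.005517/0.41 = 0.01346 m/d → t_B = 303/0.01346 = 22520 d
Total t = 38440 + 22520 = 60960 d

61000 days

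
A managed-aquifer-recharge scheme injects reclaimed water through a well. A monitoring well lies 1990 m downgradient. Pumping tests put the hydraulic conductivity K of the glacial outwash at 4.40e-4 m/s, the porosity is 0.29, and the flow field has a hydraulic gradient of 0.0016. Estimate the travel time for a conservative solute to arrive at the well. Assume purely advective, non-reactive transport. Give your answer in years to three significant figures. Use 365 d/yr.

26.0 years

K = 4.40e-4 m/s × 86400 s/d = 38.02 m/d
q = Ki = 38.02 × 0.0016 = 0.06083 m/d
Seepage velocity v = q / n = 0.06083 / 0.29 = 0.2097 m/d
t = L / v = 1990 / 0.2097 = 9488 d
   = 9488 / 365 = 26.0 yr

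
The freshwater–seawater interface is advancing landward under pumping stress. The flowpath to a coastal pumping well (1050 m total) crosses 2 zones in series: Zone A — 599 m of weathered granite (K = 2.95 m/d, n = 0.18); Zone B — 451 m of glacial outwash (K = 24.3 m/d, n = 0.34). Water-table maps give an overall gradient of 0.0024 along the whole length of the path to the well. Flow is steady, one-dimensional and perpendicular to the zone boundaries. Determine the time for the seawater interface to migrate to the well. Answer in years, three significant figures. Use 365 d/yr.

62.9 years

Continuity: the same q passes through each zone, so ΔH = q·Σ(L_j/K_j) — the zones act as resistances in series.
Σ(L/K) = 599/2.95 + 451/24.3 = 203.1 + 18.56 = 221.6 d
K_eq = L_total / Σ(L/K) = 1050 / 221.6 = 4.738 m/d
q = K_eq · i = 4.738 × 0.0024 = 0.01137 m/d (same in every zone)
Zone A: v = q/n = 0.01137/0.18 = 0.06317 m/d → t_A = 599/0.06317 = 9482 d
Zone B: v = q/n = 0.01137/0.34 = 0.03345 m/d → t_B = 451/0.03345 = 13480 d
Total t = 9482 + 13480 = 22970 d
   = 22970 / 365 = 62.9 yr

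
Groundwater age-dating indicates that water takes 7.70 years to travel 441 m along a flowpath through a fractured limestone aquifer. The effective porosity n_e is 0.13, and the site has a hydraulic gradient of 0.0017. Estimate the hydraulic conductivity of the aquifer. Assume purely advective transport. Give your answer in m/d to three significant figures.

t = 7.70 years = 2811 d
v = L / t = 441 / 2811 = 0.1569 m/d
K = v · n / i = 0.1569 × 0.13 / 0.0017 = 12.0 m/d

12.0 m/d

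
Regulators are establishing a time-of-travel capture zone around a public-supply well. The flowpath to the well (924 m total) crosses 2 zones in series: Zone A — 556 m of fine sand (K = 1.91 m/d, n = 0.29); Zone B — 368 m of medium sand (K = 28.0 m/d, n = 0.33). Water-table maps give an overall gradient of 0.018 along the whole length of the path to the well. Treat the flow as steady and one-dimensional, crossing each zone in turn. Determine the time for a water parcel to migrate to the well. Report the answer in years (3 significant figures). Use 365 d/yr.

For zones in series the flux q is common to all zones; the equivalent conductivity is the harmonic (thickness-weighted) mean, K_eq = L_total / Σ(L_j/K_j).
Σ(L/K) = 556/1.91 + 368/28.0 = 291.1 + 13.14 = 304.2 d
K_eq = L_total / Σ(L/K) = 924 / 304.2 = 3.037 m/d
q = K_eq · i = 3.037 × 0.018 = 0.05467 m/d (same in every zone)
Zone A: v = q/n = 0.05467/0.29 = 0.1885 m/d → t_A = 556/0.1885 = 2949 d
Zone B: v = q/n = 0.05467/0.33 = 0.1657 m/d → t_B = 368/0.1657 = 2221 d
Total t = 2949 + 2221 = 5171 d
   = 5171 / 365 = 14.2 yr

14.2 years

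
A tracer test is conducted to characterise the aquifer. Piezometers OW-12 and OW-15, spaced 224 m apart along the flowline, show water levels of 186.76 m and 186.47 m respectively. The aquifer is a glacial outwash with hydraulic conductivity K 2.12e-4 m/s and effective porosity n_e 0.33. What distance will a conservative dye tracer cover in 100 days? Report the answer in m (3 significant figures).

7.19 m

Hydraulic gradient i = (186.76 − 186.47) / 224 = 0.29 / 224 = 0.001295
K = 2.12e-4 m/s × 86400 s/d = 18.32 m/d
Specific discharge q = 18.32 × 0.001295 = 0.02371 m/d
v_s = q/n_e = 0.02371/0.33 = 0.07186 m/d
L = v × T = 0.07186 × 100 = 7.186 m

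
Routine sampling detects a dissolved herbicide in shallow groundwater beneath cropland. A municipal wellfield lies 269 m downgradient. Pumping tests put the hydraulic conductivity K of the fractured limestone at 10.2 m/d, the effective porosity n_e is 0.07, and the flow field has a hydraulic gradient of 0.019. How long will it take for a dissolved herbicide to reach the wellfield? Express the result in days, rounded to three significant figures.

97.2 days

Specific discharge q = 10.2 × 0.019 = 0.1938 m/d
Average linear velocity = 0.1938 / 0.07 = 2.769 m/d
t = L / v = 269 / 2.769 = 97.16 d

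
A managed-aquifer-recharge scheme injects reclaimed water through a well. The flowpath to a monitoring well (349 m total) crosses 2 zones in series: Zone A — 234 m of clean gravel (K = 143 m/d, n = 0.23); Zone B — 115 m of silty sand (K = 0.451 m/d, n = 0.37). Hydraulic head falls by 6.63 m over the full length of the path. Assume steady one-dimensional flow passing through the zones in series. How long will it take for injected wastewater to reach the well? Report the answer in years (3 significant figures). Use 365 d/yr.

Continuity: the same q passes through each zone, so ΔH = q·Σ(L_j/K_j) — the zones act as resistances in series.
Σ(L/K) = 234/143 + 115/0.451 = 1.636 + 255.0 = 256.6 d
q = ΔH / Σ(L/K) = 6.63 / 256.6 = 0.02584 m/d (same in every zone)
Zone A: v = q/n = 0.02584/0.23 = 0.1123 m/d → t_A = 234/0.1123 = 2083 d
Zone B: v = q/n = 0.02584/0.37 = 0.06983 m/d → t_B = 115/0.06983 = 1647 d
Total t = 2083 + 1647 = 3730 d
   = 3730 / 365 = 10.2 yr

10.2 years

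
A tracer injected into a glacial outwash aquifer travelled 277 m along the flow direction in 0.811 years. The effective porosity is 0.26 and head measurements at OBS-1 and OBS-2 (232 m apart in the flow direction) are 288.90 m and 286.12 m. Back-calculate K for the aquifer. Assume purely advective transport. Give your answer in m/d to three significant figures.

20.3 m/d

Hydraulic gradient i = (288.90 − 286.12) / 232 = 2.78 / 232 = 0.01198
t = 0.811 years = 296.0 d
v = L / t = 277 / 296.0 = 0.9358 m/d
K = v · n / i = 0.9358 × 0.26 / 0.01198 = 20.3 m/d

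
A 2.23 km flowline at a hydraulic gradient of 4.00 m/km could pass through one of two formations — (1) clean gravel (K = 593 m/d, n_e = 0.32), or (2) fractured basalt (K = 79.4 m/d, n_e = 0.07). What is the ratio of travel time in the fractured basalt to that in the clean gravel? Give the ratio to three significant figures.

1.63

Unit 1 (clean gravel): v = 593×0.0040/0.32 = 7.413 m/d, t = 2230/7.413 = 300.8 d
Unit 2 (fractured basalt): v = 79.4×0.0040/0.07 = 4.537 m/d, t = 2230/4.537 = 491.5 d
t(fractured basalt) / t(clean gravel) = 491.5/300.8 = 1.63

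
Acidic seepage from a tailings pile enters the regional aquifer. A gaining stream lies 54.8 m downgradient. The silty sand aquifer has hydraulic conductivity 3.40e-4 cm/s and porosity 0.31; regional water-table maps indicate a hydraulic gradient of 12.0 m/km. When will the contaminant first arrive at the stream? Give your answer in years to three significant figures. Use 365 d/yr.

K = 3.40e-4 cm/s × 864 = 0.2938 m/d
Darcy flux q = K·i = 0.2938 × 0.012 = 0.003525 m/d
Average linear velocity = 0.003525 / 0.31 = 0.01137 m/d
t = L / v = 54.8 / 0.01137 = 4819 d
   = 4819 / 365 = 13.2 yr

13.2 years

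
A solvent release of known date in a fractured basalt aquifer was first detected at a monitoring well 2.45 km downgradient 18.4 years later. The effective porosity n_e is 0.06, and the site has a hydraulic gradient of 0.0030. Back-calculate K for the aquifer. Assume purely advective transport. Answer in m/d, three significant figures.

7.30 m/d

t = 18.4 years = 6716 d
L = 2.45 km = 2450 m
v = L / t = 2450 / 6716 = 0.3648 m/d
K = v · n / i = 0.3648 × 0.06 / 0.0030 = 7.30 m/d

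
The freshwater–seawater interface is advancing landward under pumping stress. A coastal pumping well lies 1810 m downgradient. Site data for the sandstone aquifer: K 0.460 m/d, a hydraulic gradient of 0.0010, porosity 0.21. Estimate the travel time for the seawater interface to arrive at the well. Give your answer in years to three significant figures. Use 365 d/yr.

2260 years

Darcy flux q = K·i = 0.460 × 0.0010 = 4.600e-4 m/d
v = Ki/n = 0.460·0.0010/0.21 = 0.002190 m/d
t = L / v = 1810 / 0.002190 = 826300 d
   = 826300 / 365 = 2260 yr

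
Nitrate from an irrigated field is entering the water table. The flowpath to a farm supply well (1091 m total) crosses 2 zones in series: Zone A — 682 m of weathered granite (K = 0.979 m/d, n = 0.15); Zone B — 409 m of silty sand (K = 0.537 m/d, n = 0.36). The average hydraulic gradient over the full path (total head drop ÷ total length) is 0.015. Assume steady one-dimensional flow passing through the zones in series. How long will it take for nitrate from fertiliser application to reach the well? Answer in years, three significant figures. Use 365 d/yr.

Continuity: the same q passes through each zone, so ΔH = q·Σ(L_j/K_j) — the zones act as resistances in series.
Σ(L/K) = 682/0.979 + 409/0.537 = 696.6 + 761.6 = 1458 d
K_eq = L_total / Σ(L/K) = 1091 / 1458 = 0.7481 m/d
q = K_eq · i = 0.7481 × 0.015 = 0.01122 m/d (same in every zone)
Zone A: v = q/n = 0.01122/0.15 = 0.07481 m/d → t_A = 682/0.07481 = 9116 d
Zone B: v = q/n = 0.01122/0.36 = 0.03117 m/d → t_B = 409/0.03117 = 13120 d
Total t = 9116 + 13120 = 22240 d
   = 22240 / 365 = 60.9 yr

60.9 years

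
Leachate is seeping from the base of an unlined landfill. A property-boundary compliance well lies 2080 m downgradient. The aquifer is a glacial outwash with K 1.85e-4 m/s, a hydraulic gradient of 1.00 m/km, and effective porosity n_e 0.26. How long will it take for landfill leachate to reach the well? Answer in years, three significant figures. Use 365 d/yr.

K = 1.85e-4 m/s × 86400 s/d = 15.98 m/d
Darcy flux q = K·i = 15.98 × 0.0010 = 0.01598 m/d
v_s = q/n_e = 0.01598/0.26 = 0.06148 m/d
t = L / v = 2080 / 0.06148 = 33830 d
   = 33830 / 365 = 92.7 yr

92.7 years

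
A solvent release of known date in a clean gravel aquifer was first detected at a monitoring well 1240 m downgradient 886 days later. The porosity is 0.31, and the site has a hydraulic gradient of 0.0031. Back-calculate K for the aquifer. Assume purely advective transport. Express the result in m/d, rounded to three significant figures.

v = L / t = 1240 / 886 = 1.400 m/d
K = v · n / i = 1.400 × 0.31 / 0.0031 = 140 m/d

140 m/d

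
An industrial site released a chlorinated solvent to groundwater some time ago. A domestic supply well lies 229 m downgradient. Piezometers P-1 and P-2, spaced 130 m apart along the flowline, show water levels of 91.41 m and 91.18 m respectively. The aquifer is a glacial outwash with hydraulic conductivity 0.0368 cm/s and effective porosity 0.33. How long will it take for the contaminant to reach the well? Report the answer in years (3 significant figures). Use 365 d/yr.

3.68 years

Hydraulic gradient i = (91.41 − 91.18) / 130 = 0.23 / 130 = 0.001769
K = 0.0368 cm/s × 864 = 31.80 m/d
Darcy flux q = K·i = 31.80 × 0.001769 = 0.05625 m/d
v = Ki/n = 31.80·0.001769/0.33 = 0.1705 m/d
t = L / v = 229 / 0.1705 = 1343 d
   = 1343 / 365 = 3.68 yr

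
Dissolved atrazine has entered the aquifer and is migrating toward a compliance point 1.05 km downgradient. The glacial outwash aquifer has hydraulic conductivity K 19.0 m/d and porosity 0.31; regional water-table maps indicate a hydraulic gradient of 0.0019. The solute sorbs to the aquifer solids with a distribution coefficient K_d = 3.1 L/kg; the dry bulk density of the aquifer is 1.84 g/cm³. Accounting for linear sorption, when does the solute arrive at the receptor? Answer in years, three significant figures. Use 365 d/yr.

q = Ki = 19.0 × 0.0019 = 0.03610 m/d
v = Ki/n = 19.0·0.0019/0.31 = 0.1165 m/d
Retardation R = 1 + ρ_b·K_d/n = 1 + 1.84×3.1/0.31 = 19.40
Contaminant velocity v_c = v/R = 0.1165/19.40 = 0.006003 m/d
L = 1.05 km = 1050 m
t = L/v_c = 1050/0.006003 = 174900 d
   = 174900/365 = 479 yr

479 years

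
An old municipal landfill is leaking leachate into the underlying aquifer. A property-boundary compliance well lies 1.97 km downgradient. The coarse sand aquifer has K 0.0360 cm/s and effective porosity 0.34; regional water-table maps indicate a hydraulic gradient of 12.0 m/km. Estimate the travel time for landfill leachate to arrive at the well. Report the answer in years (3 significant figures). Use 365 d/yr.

K = 0.0360 cm/s × 864 = 31.10 m/d
q = Ki = 31.10 × 0.012 = 0.3732 m/d
v_s = q/n_e = 0.3732/0.34 = 1.098 m/d
L = 1.97 km = 1970 m
t = L / v = 1970 / 1.098 = 1795 d
   = 1795 / 365 = 4.92 yr

4.92 years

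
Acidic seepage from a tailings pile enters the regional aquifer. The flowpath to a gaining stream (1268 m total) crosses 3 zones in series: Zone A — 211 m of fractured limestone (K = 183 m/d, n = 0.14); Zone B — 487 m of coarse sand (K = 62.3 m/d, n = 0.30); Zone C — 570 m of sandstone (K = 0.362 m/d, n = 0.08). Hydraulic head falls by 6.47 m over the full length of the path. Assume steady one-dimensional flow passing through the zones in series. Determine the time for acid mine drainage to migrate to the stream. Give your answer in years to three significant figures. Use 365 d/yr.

Continuity: the same q passes through each zone, so ΔH = q·Σ(L_j/K_j) — the zones act as resistances in series.
Σ(L/K) = 211/183 + 487/62.3 + 570/0.362 = 1.153 + 7.817 + 1575 = 1584 d
q = ΔH / Σ(L/K) = 6.47 / 1584 = 0.004086 m/d (same in every zone)
Zone A: v = q/n = 0.004086/0.14 = 0.02918 m/d → t_A = 211/0.02918 = 7230 d
Zone B: v = q/n = 0.004086/0.30 = 0.01362 m/d → t_B = 487/0.01362 = 35760 d
Zone C: v = q/n = 0.004086/0.08 = 0.05107 m/d → t_C = 570/0.05107 = 11160 d
Total t = 7230 + 35760 + 11160 = 54150 d
   = 54150 / 365 = 148 yr

148 years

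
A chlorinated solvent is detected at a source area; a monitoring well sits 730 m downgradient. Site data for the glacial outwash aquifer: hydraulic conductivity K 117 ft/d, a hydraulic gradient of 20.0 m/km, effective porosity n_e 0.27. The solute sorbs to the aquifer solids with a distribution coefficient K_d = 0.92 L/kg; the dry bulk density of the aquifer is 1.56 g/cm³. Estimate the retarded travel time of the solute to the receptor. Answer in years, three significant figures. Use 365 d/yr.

4.78 years

K = 117 ft/d × 0.3048 = 35.66 m/d
Darcy flux q = K·i = 35.66 × 0.020 = 0.7132 m/d
v = Ki/n = 35.66·0.020/0.27 = 2.642 m/d
Retardation R = 1 + ρ_b·K_d/n = 1 + 1.56×0.92/0.27 = 6.316
Contaminant velocity v_c = v/R = 2.642/6.316 = 0.4183 m/d
t = L/v_c = 730/0.4183 = 1745 d
   = 1745/365 = 4.78 yr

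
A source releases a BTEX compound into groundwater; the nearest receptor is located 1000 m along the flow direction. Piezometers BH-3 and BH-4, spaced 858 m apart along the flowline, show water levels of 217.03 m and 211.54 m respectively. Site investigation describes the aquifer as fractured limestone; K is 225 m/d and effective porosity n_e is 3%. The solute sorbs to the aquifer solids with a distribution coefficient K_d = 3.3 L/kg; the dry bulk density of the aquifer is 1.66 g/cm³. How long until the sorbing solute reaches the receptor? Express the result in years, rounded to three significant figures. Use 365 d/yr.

10.5 years

Hydraulic gradient i = (217.03 − 211.54) / 858 = 5.49 / 858 = 0.006399
Specific discharge q = 225 × 0.006399 = 1.440 m/d
v_s = q/n_e = 1.440/0.03 = 47.99 m/d
Retardation R = 1 + ρ_b·K_d/n = 1 + 1.66×3.3/0.03 = 183.6
Contaminant velocity v_c = v/R = 47.99/183.6 = 0.2614 m/d
t = L/v_c = 1000/0.2614 = 3826 d
   = 3826/365 = 10.5 yr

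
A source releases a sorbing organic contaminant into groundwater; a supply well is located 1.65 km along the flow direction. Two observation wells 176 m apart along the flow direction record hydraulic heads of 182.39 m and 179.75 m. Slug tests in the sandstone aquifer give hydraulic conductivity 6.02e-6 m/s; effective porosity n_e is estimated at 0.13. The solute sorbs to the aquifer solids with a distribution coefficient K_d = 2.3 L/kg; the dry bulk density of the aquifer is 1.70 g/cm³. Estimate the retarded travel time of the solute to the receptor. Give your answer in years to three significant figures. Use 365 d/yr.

Hydraulic gradient i = (182.39 − 179.75) / 176 = 2.64 / 176 = 0.01500
K = 6.02e-6 m/s × 86400 s/d = 0.5201 m/d
Darcy flux q = K·i = 0.5201 × 0.01500 = 0.007802 m/d
v = Ki/n = 0.5201·0.01500/0.13 = 0.06001 m/d
Retardation R = 1 + ρ_b·K_d/n = 1 + 1.70×2.3/0.13 = 31.08
Contaminant velocity v_c = v/R = 0.06001/31.08 = 0.001931 m/d
L = 1.65 km = 1650 m
t = L/v_c = 1650/0.001931 = 854400 d
   = 854400/365 = 2340 yr

2340 years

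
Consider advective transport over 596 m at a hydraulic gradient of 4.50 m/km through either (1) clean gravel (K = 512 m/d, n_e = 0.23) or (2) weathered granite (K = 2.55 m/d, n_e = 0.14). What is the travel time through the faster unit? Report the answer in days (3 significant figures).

59.5 days

Unit 1 (clean gravel): v = 512×0.0045/0.23 = 10.02 m/d, t = 596/10.02 = 59.50 d
Unit 2 (weathered granite): v = 2.55×0.0045/0.14 = 0.08196 m/d, t = 596/0.08196 = 7271 d
Faster unit: t = 59.5 d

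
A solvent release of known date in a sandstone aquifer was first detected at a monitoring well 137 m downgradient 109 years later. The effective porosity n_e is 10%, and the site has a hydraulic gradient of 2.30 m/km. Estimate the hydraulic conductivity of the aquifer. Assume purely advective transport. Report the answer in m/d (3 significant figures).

0.150 m/d

t = 109 years = 39790 d
v = L / t = 137 / 39790 = 0.003444 m/d
K = v · n / i = 0.003444 × 0.10 / 0.0023 = 0.150 m/d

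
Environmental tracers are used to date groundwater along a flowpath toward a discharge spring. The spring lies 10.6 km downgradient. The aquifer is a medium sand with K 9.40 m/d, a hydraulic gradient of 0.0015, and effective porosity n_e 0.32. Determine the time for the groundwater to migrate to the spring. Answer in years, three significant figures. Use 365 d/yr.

659 years

Darcy flux q = K·i = 9.40 × 0.0015 = 0.01410 m/d
Seepage velocity v = q / n = 0.01410 / 0.32 = 0.04406 m/d
L = 10.6 km = 10600 m
t = L / v = 10600 / 0.04406 = 240600 d
   = 240600 / 365 = 659 yr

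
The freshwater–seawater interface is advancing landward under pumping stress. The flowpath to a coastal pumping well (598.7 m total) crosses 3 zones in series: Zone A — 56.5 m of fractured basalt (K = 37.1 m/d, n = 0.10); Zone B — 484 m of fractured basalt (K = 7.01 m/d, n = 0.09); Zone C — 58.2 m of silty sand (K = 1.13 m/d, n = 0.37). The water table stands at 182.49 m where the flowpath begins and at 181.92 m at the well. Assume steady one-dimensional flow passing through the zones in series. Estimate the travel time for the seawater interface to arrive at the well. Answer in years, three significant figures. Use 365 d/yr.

Total head drop ΔH = 182.49 − 181.92 = 0.57 m
Steady 1-D flow in series ⇒ the Darcy flux q is identical in every zone and the zone head losses add (resistances L/K in series).
Σ(L/K) = 56.5/37.1 + 484/7.01 + 58.2/1.13 = 1.523 + 69.04 + 51.50 = 122.1 d
q = ΔH / Σ(L/K) = 0.57 / 122.1 = 0.004669 m/d (same in every zone)
Zone A: v = q/n = 0.004669/0.10 = 0.04669 m/d → t_A = 56.5/0.04669 = 1210 d
Zone B: v = q/n = 0.004669/0.09 = 0.05188 m/d → t_B = 484/0.05188 = 9329 d
Zone C: v = q/n = 0.004669/0.37 = 0.01262 m/d → t_C = 58.2/0.01262 = 4612 d
Total t = 1210 + 9329 + 4612 = 15150 d
   = 15150 / 365 = 41.5 yr

41.5 years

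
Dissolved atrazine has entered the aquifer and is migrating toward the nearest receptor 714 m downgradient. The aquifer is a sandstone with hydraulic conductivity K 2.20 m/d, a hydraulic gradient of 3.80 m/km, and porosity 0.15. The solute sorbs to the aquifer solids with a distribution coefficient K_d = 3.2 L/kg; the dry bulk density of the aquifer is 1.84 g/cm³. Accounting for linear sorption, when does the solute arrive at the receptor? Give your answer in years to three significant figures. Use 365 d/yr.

q = Ki = 2.20 × 0.0038 = 0.008360 m/d
v_s = q/n_e = 0.008360/0.15 = 0.05573 m/d
Retardation R = 1 + ρ_b·K_d/n = 1 + 1.84×3.2/0.15 = 40.25
Contaminant velocity v_c = v/R = 0.05573/40.25 = 0.001385 m/d
t = L/v_c = 714/0.001385 = 515700 d
   = 515700/365 = 1410 yr

1410 years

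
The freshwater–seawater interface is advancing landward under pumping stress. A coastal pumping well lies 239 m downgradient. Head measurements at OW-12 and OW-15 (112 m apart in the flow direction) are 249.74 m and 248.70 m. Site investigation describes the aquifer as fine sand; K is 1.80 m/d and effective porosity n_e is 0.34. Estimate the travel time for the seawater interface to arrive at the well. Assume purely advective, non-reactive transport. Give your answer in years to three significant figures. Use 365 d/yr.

13.3 years

Hydraulic gradient i = (249.74 − 248.70) / 112 = 1.04 / 112 = 0.009286
q = Ki = 1.80 × 0.009286 = 0.01671 m/d
v_s = q/n_e = 0.01671/0.34 = 0.04916 m/d
t = L / v = 239 / 0.04916 = 4862 d
   = 4862 / 365 = 13.3 yr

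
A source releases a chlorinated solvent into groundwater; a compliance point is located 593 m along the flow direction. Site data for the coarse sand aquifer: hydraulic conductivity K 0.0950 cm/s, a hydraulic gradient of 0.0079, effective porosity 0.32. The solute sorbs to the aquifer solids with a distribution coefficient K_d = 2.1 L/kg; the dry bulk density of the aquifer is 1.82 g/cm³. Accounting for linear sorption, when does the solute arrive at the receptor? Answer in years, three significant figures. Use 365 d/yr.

10.4 years

K = 0.0950 cm/s × 864 = 82.08 m/d
Specific discharge q = 82.08 × 0.0079 = 0.6484 m/d
v_s = q/n_e = 0.6484/0.32 = 2.026 m/d
Retardation R = 1 + ρ_b·K_d/n = 1 + 1.82×2.1/0.32 = 12.94
Contaminant velocity v_c = v/R = 2.026/12.94 = 0.1566 m/d
t = L/v_c = 593/0.1566 = 3788 d
   = 3788/365 = 10.4 yr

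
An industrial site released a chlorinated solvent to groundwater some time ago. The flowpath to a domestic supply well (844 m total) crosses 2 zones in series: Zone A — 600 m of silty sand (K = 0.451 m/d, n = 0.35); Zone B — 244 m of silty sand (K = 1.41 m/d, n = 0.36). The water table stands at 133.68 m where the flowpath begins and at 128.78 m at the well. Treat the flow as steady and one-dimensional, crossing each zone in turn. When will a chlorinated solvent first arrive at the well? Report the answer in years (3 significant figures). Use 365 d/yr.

Total head drop ΔH = 133.68 − 128.78 = 4.90 m
Steady 1-D flow in series ⇒ the Darcy flux q is identical in every zone and the zone head losses add (resistances L/K in series).
Σ(L/K) = 600/0.451 + 244/1.41 = 1330 + 173.0 = 1503 d
q = ΔH / Σ(L/K) = 4.90 / 1503 = 0.003259 m/d (same in every zone)
Zone A: v = q/n = 0.003259/0.35 = 0.009312 m/d → t_A = 600/0.009312 = 64430 d
Zone B: v = q/n = 0.003259/0.36 = 0.009053 m/d → t_B = 244/0.009053 = 26950 d
Total t = 64430 + 26950 = 91380 d
   = 91380 / 365 = 250 yr

250 years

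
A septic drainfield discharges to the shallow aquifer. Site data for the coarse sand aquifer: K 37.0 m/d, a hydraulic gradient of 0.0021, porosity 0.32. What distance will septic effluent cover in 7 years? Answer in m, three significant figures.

Specific discharge q = 37.0 × 0.0021 = 0.07770 m/d
Average linear velocity = 0.07770 / 0.32 = 0.2428 m/d
T = 7 yr × 365 = 2555 d
L = v × T = 0.2428 × 2555 = 620.4 m

620 m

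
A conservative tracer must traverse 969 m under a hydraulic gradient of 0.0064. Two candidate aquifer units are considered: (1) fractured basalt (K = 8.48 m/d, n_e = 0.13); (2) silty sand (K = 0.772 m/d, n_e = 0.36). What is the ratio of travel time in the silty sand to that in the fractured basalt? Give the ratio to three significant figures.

30.4

Unit 1 (fractured basalt): v = 8.48×0.0064/0.13 = 0.4175 m/d, t = 969/0.4175 = 2321 d
Unit 2 (silty sand): v = 0.772×0.0064/0.36 = 0.01372 m/d, t = 969/0.01372 = 70600 d
t(silty sand) / t(fractured basalt) = 70600/2321 = 30.4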